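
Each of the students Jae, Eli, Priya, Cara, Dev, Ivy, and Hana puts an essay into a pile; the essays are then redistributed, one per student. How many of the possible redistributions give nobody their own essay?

1854

Count assignments avoiding every fixed point. For any j of the 7 students fixed to their own essay, the other 7−j can be arranged in (7−j)! ways.
By inclusion–exclusion this is Σ_{j=0}^{7} (−1)^j C(7,j)·(7−j)!.
Computing: 5040 − 5040 + 2520 − 840 + 210 − 42 + 7 − 1 = 1854.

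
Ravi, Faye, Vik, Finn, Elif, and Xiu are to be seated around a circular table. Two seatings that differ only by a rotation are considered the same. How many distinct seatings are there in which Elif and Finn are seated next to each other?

48

Glue Elif and Finn into a block (2 internal orders). Seating 5 units around a circle gives (4)! arrangements.
So 2 × (4)! = 2 × 24 = 48.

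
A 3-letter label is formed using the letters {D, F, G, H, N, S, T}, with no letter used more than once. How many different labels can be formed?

210

With no repetition, fill the 3 letters in order: 7 choices, then 6, down to 5.
7 × 6 × 5 = 210.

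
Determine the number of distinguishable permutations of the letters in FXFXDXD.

210

Letter multiplicities in FXFXDXD: D×2, F×2, X×3.
The number of distinct arrangements is 7!/(3!·2!·2!) = 5040/24 = 210.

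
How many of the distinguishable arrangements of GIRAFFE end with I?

Fix I in the last position and arrange the remaining 6 letters.
Those 6 letters have F appearing twice, giving (6)!/(2!) = 360.

360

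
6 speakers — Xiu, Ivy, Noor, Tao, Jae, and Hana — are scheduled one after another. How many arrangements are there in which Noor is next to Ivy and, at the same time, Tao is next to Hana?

Treat {Noor,Ivy} as one block (2 orders) and {Tao,Hana} as another (2 orders).
That leaves 4 units to arrange: 2 × 2 × 4! = 4 × 24 = 96.

96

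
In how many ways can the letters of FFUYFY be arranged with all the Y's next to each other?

20

Treat the 2 copies of Y as a single block. The multiset to arrange is then {YY, F, F, F, U}, 5 items in all.
That gives (5)!/(3!) = 20 arrangements.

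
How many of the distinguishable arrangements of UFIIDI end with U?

With the last slot taken by U, it remains to arrange the other 5 letters (FIIDI).
Those 5 letters have I appearing 3 times, giving (5)!/(3!) = 20.

20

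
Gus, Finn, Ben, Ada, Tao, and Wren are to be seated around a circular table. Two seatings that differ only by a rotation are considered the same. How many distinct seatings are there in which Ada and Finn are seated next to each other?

Treat {Ada, Finn} as one unit (2 internal orders) and seat the resulting 5 units around the table: (4)! circular arrangements.
So 2 × (4)! = 2 × 24 = 48.

48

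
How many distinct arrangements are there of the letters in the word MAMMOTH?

840

Letter multiplicities in MAMMOTH: A×1, H×1, M×3, O×1, T×1.
The number of distinct arrangements is 7!/(3!) = 5040/6 = 840.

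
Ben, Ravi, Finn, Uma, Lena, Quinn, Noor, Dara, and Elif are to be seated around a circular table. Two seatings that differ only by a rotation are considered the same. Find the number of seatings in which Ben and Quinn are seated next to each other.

10080

Glue Ben and Quinn into a block (2 internal orders). Seating 8 units around a circle gives (7)! arrangements.
So 2 × (7)! = 2 × 5040 = 10080.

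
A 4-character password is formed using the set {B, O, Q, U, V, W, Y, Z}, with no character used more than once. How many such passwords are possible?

1680

With no repetition, fill the 4 characters in order: 8 choices, then 7, down to 5.
8 × 7 × 6 × 5 = 1680.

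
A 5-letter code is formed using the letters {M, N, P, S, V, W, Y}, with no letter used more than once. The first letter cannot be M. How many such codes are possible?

2160

The first letter has 7−1 = 6 choices (anything except M).
The remaining 4 letters are filled from the other 6 symbols without repetition: 6 × 5 × 4 × 3 = 360.
Total: 6 × 360 = 2160.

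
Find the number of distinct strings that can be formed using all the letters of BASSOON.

BASSOON has 7 letters with O appearing twice and S appearing twice.
Dividing 7! = 5040 by 2!·2! = 4 for the repeated letters gives 1260.

1260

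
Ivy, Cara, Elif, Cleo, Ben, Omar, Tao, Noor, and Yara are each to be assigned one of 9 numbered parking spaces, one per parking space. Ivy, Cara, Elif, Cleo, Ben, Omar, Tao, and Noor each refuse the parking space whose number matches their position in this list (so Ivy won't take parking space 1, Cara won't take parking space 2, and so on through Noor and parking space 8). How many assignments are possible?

Let Aᵢ (for 1 ≤ i ≤ 8) be the placements that put person i in their forbidden parking space. Any j of these fix j positions, leaving (9−j)! ways to fill the rest, and there are C(8,j) ways to pick which j.
By inclusion–exclusion, the number of valid placements is Σ_{j=0}^{8} (−1)^j C(8,j)·(9−j)!.
Computing: 362880 − 322560 + 141120 − 40320 + 8400 − 1344 + 168 − 16 + 1 = 148329.

148329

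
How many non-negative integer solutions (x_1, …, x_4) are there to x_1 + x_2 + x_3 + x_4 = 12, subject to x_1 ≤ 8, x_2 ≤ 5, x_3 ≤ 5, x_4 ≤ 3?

By stars and bars, unrestricted non-negative solutions to x_1+…+x_4 = 12 number C(12+3,3) = 455.
Subtract solutions that violate a single cap (substitute x_i' = x_i − (cap_i+1)): x_1 ≥ 9 gives C(6,3) = 20; x_2 ≥ 6 gives C(9,3) = 84; x_3 ≥ 6 gives C(9,3) = 84; x_4 ≥ 4 gives C(11,3) = 165. Together 353.
Add back pairs where two caps are both exceeded: 0 + 0 + 0 + 1 + 10 + 10 = 21.
By inclusion–exclusion the count is 455 − 353 + 21 = 123.

123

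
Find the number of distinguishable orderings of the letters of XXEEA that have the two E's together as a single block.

12

Treat the 2 copies of E as a single block. The multiset to arrange is then {EE, A, X, X}, 4 items in all.
That gives (4)!/(2!) = 12 arrangements.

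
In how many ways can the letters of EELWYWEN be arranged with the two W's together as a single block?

Treat the 2 copies of W as a single block. The multiset to arrange is then {WW, E, E, E, L, N, Y}, 7 items in all.
That gives (7)!/(3!) = 840 arrangements.

840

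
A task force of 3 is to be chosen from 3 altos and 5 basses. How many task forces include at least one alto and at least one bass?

Total 3-person selections from all 8: C(8,3) = 56.
Selections missing a whole group: no altos → C(5,3) = 10; no basses → C(3,3) = 1.
Both groups omitted at once is impossible, so 56 − 11 = 45.

45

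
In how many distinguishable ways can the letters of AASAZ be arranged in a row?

Letter multiplicities in AASAZ: A×3, S×1, Z×1.
Dividing 5! = 120 by 3! = 6 for the repeated letters gives 20.

20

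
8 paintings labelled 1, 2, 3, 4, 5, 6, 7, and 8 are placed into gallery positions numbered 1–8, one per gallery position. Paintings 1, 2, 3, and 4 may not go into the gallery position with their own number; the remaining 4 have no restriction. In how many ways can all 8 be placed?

24024

Let Aᵢ (for 1 ≤ i ≤ 4) be the placements that put painting i in its forbidden gallery position. Any j of these fix j positions, leaving (8−j)! ways to fill the rest, and there are C(4,j) ways to pick which j.
By inclusion–exclusion, the number of valid placements is Σ_{j=0}^{4} (−1)^j C(4,j)·(8−j)!.
Computing: 40320 − 20160 + 4320 − 480 + 24 = 24024.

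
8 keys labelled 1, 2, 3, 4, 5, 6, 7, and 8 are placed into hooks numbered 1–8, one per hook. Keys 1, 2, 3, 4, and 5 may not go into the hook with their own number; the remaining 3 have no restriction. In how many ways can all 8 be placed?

21234

Let Aᵢ (for 1 ≤ i ≤ 5) be the placements that put key i in its forbidden hook. Any j of these fix j positions, leaving (8−j)! ways to fill the rest, and there are C(5,j) ways to pick which j.
By inclusion–exclusion, the number of valid placements is Σ_{j=0}^{5} (−1)^j C(5,j)·(8−j)!.
Computing: 40320 − 25200 + 7200 − 1200 + 120 − 6 = 21234.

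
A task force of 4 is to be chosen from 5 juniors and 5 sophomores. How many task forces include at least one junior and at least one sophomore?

200

Unrestricted: C(10,4) = 210 ways to pick any 4 of the 10.
Subtract selections that omit an entire group: no juniors → C(5,4) = 5; no sophomores → C(5,4) = 5.
Both groups omitted at once is impossible, so 210 − 10 = 200.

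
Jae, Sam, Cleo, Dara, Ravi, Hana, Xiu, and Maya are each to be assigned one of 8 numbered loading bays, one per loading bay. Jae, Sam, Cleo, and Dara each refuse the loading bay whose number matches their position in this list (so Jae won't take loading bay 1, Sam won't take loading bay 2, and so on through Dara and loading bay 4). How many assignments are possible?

24024

Let Aᵢ (for 1 ≤ i ≤ 4) be the placements that put person i in their forbidden loading bay. Any j of these fix j positions, leaving (8−j)! ways to fill the rest, and there are C(4,j) ways to pick which j.
By inclusion–exclusion, the number of valid placements is Σ_{j=0}^{4} (−1)^j C(4,j)·(8−j)!.
Computing: 40320 − 20160 + 4320 − 480 + 24 = 24024.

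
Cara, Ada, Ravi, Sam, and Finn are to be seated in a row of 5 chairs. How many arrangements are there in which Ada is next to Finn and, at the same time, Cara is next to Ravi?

Treat {Ada,Finn} as one block (2 orders) and {Cara,Ravi} as another (2 orders).
That leaves 3 units to arrange: 2 × 2 × 3! = 4 × 6 = 24.

24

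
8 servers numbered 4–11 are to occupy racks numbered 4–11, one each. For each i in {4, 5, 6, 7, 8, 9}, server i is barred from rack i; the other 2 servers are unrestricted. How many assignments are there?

Let Aᵢ (for 4 ≤ i ≤ 9) be the placements that put server i in its forbidden rack. Any j of these fix j positions, leaving (8−j)! ways to fill the rest, and there are C(6,j) ways to pick which j.
By inclusion–exclusion, the number of valid placements is Σ_{j=0}^{6} (−1)^j C(6,j)·(8−j)!.
Computing: 40320 − 30240 + 10800 − 2400 + 360 − 36 + 2 = 18806.

18806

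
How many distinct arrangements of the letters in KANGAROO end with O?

With the last slot taken by O, it remains to arrange the other 7 letters (KANGARO).
Those 7 letters have A appearing twice, giving (7)!/(2!) = 2520.

2520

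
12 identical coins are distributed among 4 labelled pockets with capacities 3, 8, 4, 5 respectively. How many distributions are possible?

100

By stars and bars, unrestricted non-negative solutions to x_1+…+x_4 = 12 number C(12+3,3) = 455.
Subtract solutions that violate a single cap (substitute x_i' = x_i − (cap_i+1)): x_1 ≥ 4 gives C(11,3) = 165; x_2 ≥ 9 gives C(6,3) = 20; x_3 ≥ 5 gives C(10,3) = 120; x_4 ≥ 6 gives C(9,3) = 84. Together 389.
Add back pairs where two caps are both exceeded: 0 + 20 + 10 + 0 + 0 + 4 = 34.
By inclusion–exclusion the count is 455 − 389 + 34 = 100.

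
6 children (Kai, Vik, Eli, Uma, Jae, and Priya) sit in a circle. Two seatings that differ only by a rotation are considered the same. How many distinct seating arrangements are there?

Fix one person's seat to break rotational symmetry; the remaining 5 people can be arranged in (5)! = 120 ways.

120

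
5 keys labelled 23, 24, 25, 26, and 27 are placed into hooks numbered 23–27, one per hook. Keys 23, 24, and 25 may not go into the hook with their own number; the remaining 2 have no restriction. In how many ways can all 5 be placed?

64

Let Aᵢ (for i ∈ {23, 24, 25}) be the placements that put key i in its forbidden hook. Any j of these fix j positions, leaving (5−j)! ways to fill the rest, and there are C(3,j) ways to pick which j.
By inclusion–exclusion, the number of valid placements is Σ_{j=0}^{3} (−1)^j C(3,j)·(5−j)!.
Computing: 120 − 72 + 18 − 2 = 64.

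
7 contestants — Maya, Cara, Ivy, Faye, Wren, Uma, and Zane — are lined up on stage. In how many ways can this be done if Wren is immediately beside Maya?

Place the 5 others and the Wren-Maya pair as 6 objects in a line; the pair has 2 internal arrangements.
That gives 2 × 6! = 2 × 720 = 1440.

1440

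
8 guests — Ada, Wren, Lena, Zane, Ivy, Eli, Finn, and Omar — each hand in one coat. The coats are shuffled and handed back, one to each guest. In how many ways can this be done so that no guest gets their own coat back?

This is the derangement count D_8: permutations of 8 items with no fixed point.
By inclusion–exclusion this is Σ_{j=0}^{8} (−1)^j C(8,j)·(8−j)!.
Computing: 40320 − 40320 + 20160 − 6720 + 1680 − 336 + 56 − 8 + 1 = 14833.

14833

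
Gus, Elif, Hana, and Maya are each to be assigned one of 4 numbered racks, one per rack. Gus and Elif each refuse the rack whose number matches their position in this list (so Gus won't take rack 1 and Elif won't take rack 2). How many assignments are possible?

Let Aᵢ (for i ∈ {1, 2}) be the placements that put person i in their forbidden rack. Any j of these fix j positions, leaving (4−j)! ways to fill the rest, and there are C(2,j) ways to pick which j.
By inclusion–exclusion, the number of valid placements is Σ_{j=0}^{2} (−1)^j C(2,j)·(4−j)!.
Computing: 24 − 12 + 2 = 14.

14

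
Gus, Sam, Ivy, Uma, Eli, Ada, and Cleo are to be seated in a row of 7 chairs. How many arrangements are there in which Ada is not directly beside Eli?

3600

There are 7! = 5040 arrangements in all. If Ada and Eli are adjacent, merging them into one block gives 2·(6)! = 1440 arrangements.
Complementary counting: 5040 − 1440 = 3600.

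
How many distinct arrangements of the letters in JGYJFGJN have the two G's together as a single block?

840

Treat the 2 copies of G as a single block. The multiset to arrange is then {GG, F, J, J, J, N, Y}, 7 items in all.
That gives (7)!/(3!) = 840 arrangements.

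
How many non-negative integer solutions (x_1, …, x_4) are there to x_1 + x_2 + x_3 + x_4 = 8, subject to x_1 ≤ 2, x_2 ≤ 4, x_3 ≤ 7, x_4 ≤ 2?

44

Ignoring the caps, the number of non-negative solutions to x_1+…+x_4 = 8 is C(11,3) = 165.
Subtract solutions that violate a single cap (substitute x_i' = x_i − (cap_i+1)): x_1 ≥ 3 gives C(8,3) = 56; x_2 ≥ 5 gives C(6,3) = 20; x_3 ≥ 8 gives C(3,3) = 1; x_4 ≥ 3 gives C(8,3) = 56. Together 133.
Add back pairs where two caps are both exceeded: 1 + 0 + 10 + 0 + 1 + 0 = 12.
By inclusion–exclusion the count is 165 − 133 + 12 = 44.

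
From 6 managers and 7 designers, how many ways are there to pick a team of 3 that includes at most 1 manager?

Split by how many managers are chosen (0 through 1).
Sum: C(6,0)·C(7,3) + C(6,1)·C(7,2) = 35 + 126 = 161.

161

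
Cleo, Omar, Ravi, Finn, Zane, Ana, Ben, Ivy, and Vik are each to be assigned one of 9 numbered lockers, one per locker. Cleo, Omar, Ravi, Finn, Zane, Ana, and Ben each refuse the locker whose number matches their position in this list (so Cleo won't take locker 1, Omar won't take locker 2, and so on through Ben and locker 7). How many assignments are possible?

165016

Let Aᵢ (for 1 ≤ i ≤ 7) be the placements that put person i in their forbidden locker. Any j of these fix j positions, leaving (9−j)! ways to fill the rest, and there are C(7,j) ways to pick which j.
By inclusion–exclusion, the number of valid placements is Σ_{j=0}^{7} (−1)^j C(7,j)·(9−j)!.
Computing: 362880 − 282240 + 105840 − 25200 + 4200 − 504 + 42 − 2 = 165016.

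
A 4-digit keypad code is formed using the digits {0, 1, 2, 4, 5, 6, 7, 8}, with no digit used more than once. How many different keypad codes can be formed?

This is a permutation of 4 out of 8: P(8,4) = 8!/4!.
8 × 7 × 6 × 5 = 1680.

1680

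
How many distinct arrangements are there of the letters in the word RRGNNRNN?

280

Letter multiplicities in RRGNNRNN: G×1, N×4, R×3.
So there are 8! / (4!·3!) = 280 distinguishable arrangements.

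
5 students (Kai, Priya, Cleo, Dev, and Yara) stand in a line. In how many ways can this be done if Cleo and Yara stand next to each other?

48

Glue Cleo and Yara into one block (2 internal orders), leaving 4 units to arrange in a row.
That gives 2 × 4! = 2 × 24 = 48.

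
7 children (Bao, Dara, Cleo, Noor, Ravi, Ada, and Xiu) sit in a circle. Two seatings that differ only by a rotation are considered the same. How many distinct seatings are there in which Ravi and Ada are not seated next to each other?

All circular seatings of 7 people number (6)! = 720.
Seatings with Ravi beside Ada: treat them as a block with 2 internal orders, giving 2 × (5)! = 240.
Subtracting, 720 − 240 = 480.

480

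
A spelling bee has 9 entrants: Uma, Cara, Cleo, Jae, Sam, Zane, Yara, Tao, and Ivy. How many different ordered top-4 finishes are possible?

3024

There are 9 choices for 1st place, 8 for 2nd, and so on down to 6 for position 4.
That gives 9 × 8 × 7 × 6 = 3024.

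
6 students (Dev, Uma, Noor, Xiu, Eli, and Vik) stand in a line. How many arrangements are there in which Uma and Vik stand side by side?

Place the 4 others and the Uma-Vik pair as 5 objects in a line; the pair has 2 internal arrangements.
That gives 2 × 5! = 2 × 120 = 240.

240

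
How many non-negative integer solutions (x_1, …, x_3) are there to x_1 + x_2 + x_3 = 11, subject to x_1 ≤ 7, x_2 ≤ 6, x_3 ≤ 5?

32

Without the upper bounds there are C(13,2) = 78 ways to split 11 among 3 variables.
Subtract solutions that violate a single cap (substitute x_i' = x_i − (cap_i+1)): x_1 ≥ 8 gives C(5,2) = 10; x_2 ≥ 7 gives C(6,2) = 15; x_3 ≥ 6 gives C(7,2) = 21. Together 46.
No two caps can be exceeded simultaneously, so the pair terms are all 0.
By inclusion–exclusion the count is 78 − 46 + 0 = 32.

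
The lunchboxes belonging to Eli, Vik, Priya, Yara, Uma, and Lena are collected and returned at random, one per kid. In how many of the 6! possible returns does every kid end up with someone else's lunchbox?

Count assignments avoiding every fixed point. For any j of the 6 kids fixed to their own lunchbox, the other 6−j can be arranged in (6−j)! ways.
By inclusion–exclusion this is Σ_{j=0}^{6} (−1)^j C(6,j)·(6−j)!.
Computing: 720 − 720 + 360 − 120 + 30 − 6 + 1 = 265.

265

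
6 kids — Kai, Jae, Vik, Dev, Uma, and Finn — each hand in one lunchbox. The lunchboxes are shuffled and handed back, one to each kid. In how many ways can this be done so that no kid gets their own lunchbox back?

Count assignments avoiding every fixed point. For any j of the 6 kids fixed to their own lunchbox, the other 6−j can be arranged in (6−j)! ways.
By inclusion–exclusion this is Σ_{j=0}^{6} (−1)^j C(6,j)·(6−j)!.
Computing: 720 − 720 + 360 − 120 + 30 − 6 + 1 = 265.

265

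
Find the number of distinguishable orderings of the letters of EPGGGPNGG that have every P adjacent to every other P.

Treat the 2 copies of P as a single block. The multiset to arrange is then {PP, E, G, G, G, G, G, N}, 8 items in all.
That gives (8)!/(5!) = 336 arrangements.

336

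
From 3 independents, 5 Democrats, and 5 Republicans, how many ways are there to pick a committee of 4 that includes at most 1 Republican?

350

Split by how many Republicans are chosen (0 through 1).
Sum: C(5,0)·C(8,4) + C(5,1)·C(8,3) = 70 + 280 = 350.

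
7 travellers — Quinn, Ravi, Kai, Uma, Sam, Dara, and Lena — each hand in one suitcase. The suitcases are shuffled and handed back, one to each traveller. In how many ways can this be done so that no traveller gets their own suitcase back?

Count assignments avoiding every fixed point. For any j of the 7 travellers fixed to their own suitcase, the other 7−j can be arranged in (7−j)! ways.
By inclusion–exclusion this is Σ_{j=0}^{7} (−1)^j C(7,j)·(7−j)!.
Computing: 5040 − 5040 + 2520 − 840 + 210 − 42 + 7 − 1 = 1854.

1854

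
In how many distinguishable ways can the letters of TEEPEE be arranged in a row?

30

Letter multiplicities in TEEPEE: E×4, P×1, T×1.
Dividing 6! = 720 by 4! = 24 for the repeated letters gives 30.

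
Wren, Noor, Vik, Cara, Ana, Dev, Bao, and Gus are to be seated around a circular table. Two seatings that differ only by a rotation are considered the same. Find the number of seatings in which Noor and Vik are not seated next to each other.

All circular seatings of 8 people number (7)! = 5040.
Those with Noor next to Vik: fuse the pair into one unit and seat 7 units around a circle — 2·(6)! = 1440.
Subtracting, 5040 − 1440 = 3600.

3600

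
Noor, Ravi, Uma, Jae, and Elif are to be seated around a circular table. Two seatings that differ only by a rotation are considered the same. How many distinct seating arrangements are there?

Seat Noor anywhere (absorbing the rotational symmetry), then permute the other 4: (4)! = 24.

24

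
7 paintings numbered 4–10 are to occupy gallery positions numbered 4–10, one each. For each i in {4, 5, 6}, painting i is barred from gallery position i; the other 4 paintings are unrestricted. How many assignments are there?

3216

Let Aᵢ (for i ∈ {4, 5, 6}) be the placements that put painting i in its forbidden gallery position. Any j of these fix j positions, leaving (7−j)! ways to fill the rest, and there are C(3,j) ways to pick which j.
By inclusion–exclusion, the number of valid placements is Σ_{j=0}^{3} (−1)^j C(3,j)·(7−j)!.
Computing: 5040 − 2160 + 360 − 24 = 3216.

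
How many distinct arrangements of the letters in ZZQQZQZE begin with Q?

105

With the first slot taken by Q, it remains to arrange the other 7 letters (ZZQZQZE).
Those 7 letters have Q appearing twice and Z appearing 4 times, giving (7)!/(4!·2!) = 105.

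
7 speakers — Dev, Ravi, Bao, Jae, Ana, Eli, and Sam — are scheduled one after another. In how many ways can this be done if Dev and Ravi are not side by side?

3600

There are 7! = 5040 arrangements in all. If Dev and Ravi are adjacent, merging them into one block gives 2·(6)! = 1440 arrangements.
Complementary counting: 5040 − 1440 = 3600.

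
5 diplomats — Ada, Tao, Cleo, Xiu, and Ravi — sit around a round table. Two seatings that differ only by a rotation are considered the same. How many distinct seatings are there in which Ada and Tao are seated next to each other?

Treat {Ada, Tao} as one unit (2 internal orders) and seat the resulting 4 units around the table: (3)! circular arrangements.
So 2 × (3)! = 2 × 6 = 12.

12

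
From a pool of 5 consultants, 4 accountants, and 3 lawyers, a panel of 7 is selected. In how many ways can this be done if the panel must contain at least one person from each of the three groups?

747

With no constraint there are C(12,7) = 792 possible selections.
Selections missing a whole group: no consultants → C(7,7) = 1; no accountants → C(8,7) = 8; no lawyers → C(9,7) = 36.
Add back selections omitting two groups (i.e. drawn from a single group): C(5,7) + C(4,7) + C(3,7) = 0.
By inclusion–exclusion: 792 − 45 + 0 = 747.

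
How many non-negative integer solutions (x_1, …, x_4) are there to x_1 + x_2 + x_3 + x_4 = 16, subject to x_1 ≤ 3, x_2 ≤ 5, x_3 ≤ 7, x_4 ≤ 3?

10

Ignoring the caps, the number of non-negative solutions to x_1+…+x_4 = 16 is C(19,3) = 969.
Subtract solutions that violate a single cap (substitute x_i' = x_i − (cap_i+1)): x_1 ≥ 4 gives C(15,3) = 455; x_2 ≥ 6 gives C(13,3) = 286; x_3 ≥ 8 gives C(11,3) = 165; x_4 ≥ 4 gives C(15,3) = 455. Together 1361.
Add back pairs where two caps are both exceeded: 84 + 35 + 165 + 10 + 84 + 35 = 413.
Subtract triples: 0 + 10 + 1 + 0 = 11.
By inclusion–exclusion the count is 969 − 1361 + 413 − 11 = 10.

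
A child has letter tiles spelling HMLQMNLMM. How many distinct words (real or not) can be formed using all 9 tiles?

7560

HMLQMNLMM has 9 letters with L appearing twice and M appearing 4 times.
Dividing 9! = 362880 by 4!·2! = 48 for the repeated letters gives 7560.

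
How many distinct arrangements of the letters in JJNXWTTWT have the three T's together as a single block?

Treat the 3 copies of T as a single block. The multiset to arrange is then {TTT, J, J, N, W, W, X}, 7 items in all.
That gives (7)!/(2!·2!) = 1260 arrangements.

1260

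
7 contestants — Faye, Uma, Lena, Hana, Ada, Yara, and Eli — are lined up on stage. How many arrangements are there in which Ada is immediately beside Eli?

1440

Treat {Ada, Eli} as a single unit. There are 6 units to order, and the pair itself can be ordered 2 ways.
That gives 2 × 6! = 2 × 720 = 1440.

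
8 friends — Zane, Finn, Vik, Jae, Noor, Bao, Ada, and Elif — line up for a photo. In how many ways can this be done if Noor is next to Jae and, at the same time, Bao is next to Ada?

Treat {Noor,Jae} as one block (2 orders) and {Bao,Ada} as another (2 orders).
That leaves 6 units to arrange: 2 × 2 × 6! = 4 × 720 = 2880.

2880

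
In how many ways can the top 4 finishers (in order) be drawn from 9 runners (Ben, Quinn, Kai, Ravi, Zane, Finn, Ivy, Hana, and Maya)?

There are 9 choices for 1st place, 8 for 2nd, and so on down to 6 for position 4.
That gives 9 × 8 × 7 × 6 = 3024.

3024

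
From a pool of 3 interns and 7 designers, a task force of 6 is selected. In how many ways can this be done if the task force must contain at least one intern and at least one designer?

203

Total 6-person selections from all 10: C(10,6) = 210.
Subtract selections that omit an entire group: no interns → C(7,6) = 7; no designers → C(3,6) = 0.
Both groups omitted at once is impossible, so 210 − 7 = 203.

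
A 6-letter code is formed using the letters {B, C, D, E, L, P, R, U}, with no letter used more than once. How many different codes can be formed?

20160

This is a permutation of 6 out of 8: P(8,6) = 8!/2!.
8 × 7 × 6 × 5 × 4 × 3 = 20160.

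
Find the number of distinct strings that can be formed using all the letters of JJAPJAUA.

The 8 letters of JJAPJAUA have repeats: A appearing 3 times and J appearing 3 times.
So there are 8! / (3!·3!) = 1120 distinguishable arrangements.

1120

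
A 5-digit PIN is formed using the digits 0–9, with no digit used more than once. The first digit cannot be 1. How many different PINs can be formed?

The first digit has 10−1 = 9 choices (anything except 1).
The remaining 4 digits are filled from the other 9 symbols without repetition: 9 × 8 × 7 × 6 = 3024.
Total: 9 × 3024 = 27216.

27216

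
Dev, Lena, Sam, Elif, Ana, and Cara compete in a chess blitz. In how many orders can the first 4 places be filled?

360

There are 6 choices for 1st place, 5 for 2nd, and so on down to 3 for position 4.
That gives 6 × 5 × 4 × 3 = 360.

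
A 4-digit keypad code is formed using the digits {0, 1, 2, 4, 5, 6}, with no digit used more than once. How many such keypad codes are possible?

Choose and order 4 of the 6 symbols: the first digit has 6 options, the next 5, then 4, 3.
6 × 5 × 4 × 3 = 360.

360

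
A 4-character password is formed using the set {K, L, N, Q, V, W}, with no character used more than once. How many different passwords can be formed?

360

Choose and order 4 of the 6 symbols: the first character has 6 options, the next 5, then 4, 3.
6 × 5 × 4 × 3 = 360.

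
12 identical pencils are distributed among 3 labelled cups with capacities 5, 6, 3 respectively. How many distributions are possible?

6

By stars and bars, unrestricted non-negative solutions to x_1+…+x_3 = 12 number C(12+2,2) = 91.
Subtract solutions that violate a single cap (substitute x_i' = x_i − (cap_i+1)): x_1 ≥ 6 gives C(8,2) = 28; x_2 ≥ 7 gives C(7,2) = 21; x_3 ≥ 4 gives C(10,2) = 45. Together 94.
Add back pairs where two caps are both exceeded: 0 + 6 + 3 = 9.
By inclusion–exclusion the count is 91 − 94 + 9 = 6.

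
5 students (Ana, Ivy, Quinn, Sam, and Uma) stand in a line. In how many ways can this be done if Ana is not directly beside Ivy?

72

There are 5! = 120 arrangements in all. If Ana and Ivy are adjacent, merging them into one block gives 2·(4)! = 48 arrangements.
So 120 − 48 = 72 arrangements keep them apart.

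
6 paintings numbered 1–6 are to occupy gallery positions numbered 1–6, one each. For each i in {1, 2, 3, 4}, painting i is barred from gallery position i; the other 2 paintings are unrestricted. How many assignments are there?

362

Let Aᵢ (for 1 ≤ i ≤ 4) be the placements that put painting i in its forbidden gallery position. Any j of these fix j positions, leaving (6−j)! ways to fill the rest, and there are C(4,j) ways to pick which j.
By inclusion–exclusion, the number of valid placements is Σ_{j=0}^{4} (−1)^j C(4,j)·(6−j)!.
Computing: 720 − 480 + 144 − 24 + 2 = 362.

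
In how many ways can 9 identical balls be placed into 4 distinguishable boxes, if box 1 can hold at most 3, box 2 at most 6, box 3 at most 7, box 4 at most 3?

98

By stars and bars, unrestricted non-negative solutions to x_1+…+x_4 = 9 number C(9+3,3) = 220.
Subtract solutions that violate a single cap (substitute x_i' = x_i − (cap_i+1)): x_1 ≥ 4 gives C(8,3) = 56; x_2 ≥ 7 gives C(5,3) = 10; x_3 ≥ 8 gives C(4,3) = 4; x_4 ≥ 4 gives C(8,3) = 56. Together 126.
Add back pairs where two caps are both exceeded: 0 + 0 + 4 + 0 + 0 + 0 = 4.
By inclusion–exclusion the count is 220 − 126 + 4 = 98.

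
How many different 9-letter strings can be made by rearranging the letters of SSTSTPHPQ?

15120

SSTSTPHPQ has 9 letters with P appearing twice, S appearing 3 times, and T appearing twice.
The number of distinct arrangements is 9!/(3!·2!·2!) = 362880/24 = 15120.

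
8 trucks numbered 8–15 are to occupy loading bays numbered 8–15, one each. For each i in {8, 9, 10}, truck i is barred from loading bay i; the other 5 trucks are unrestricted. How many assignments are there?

Let Aᵢ (for i ∈ {8, 9, 10}) be the placements that put truck i in its forbidden loading bay. Any j of these fix j positions, leaving (8−j)! ways to fill the rest, and there are C(3,j) ways to pick which j.
By inclusion–exclusion, the number of valid placements is Σ_{j=0}^{3} (−1)^j C(3,j)·(8−j)!.
Computing: 40320 − 15120 + 2160 − 120 = 27240.

27240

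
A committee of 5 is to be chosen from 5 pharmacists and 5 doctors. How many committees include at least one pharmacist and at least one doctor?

With no constraint there are C(10,5) = 252 possible selections.
Selections missing a whole group: no pharmacists → C(5,5) = 1; no doctors → C(5,5) = 1.
Both groups omitted at once is impossible, so 252 − 2 = 250.

250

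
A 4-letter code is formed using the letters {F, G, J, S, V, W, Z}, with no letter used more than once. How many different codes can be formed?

With no repetition, fill the 4 letters in order: 7 choices, then 6, down to 4.
7 × 6 × 5 × 4 = 840.

840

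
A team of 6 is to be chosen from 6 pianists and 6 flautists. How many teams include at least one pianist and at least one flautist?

Unrestricted: C(12,6) = 924 ways to pick any 6 of the 12.
Subtract selections that omit an entire group: no pianists → C(6,6) = 1; no flautists → C(6,6) = 1.
Both groups omitted at once is impossible, so 924 − 2 = 922.

922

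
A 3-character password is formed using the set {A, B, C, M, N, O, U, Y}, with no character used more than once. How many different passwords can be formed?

336

With no repetition, fill the 3 characters in order: 8 choices, then 7, down to 6.
8 × 7 × 6 = 336.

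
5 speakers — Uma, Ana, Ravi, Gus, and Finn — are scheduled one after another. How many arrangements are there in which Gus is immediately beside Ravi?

Treat {Gus, Ravi} as a single unit. There are 4 units to order, and the pair itself can be ordered 2 ways.
That gives 2 × 4! = 2 × 24 = 48.

48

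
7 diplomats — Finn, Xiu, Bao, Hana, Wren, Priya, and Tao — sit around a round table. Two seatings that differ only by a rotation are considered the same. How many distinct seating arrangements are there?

720

Around a circle, 7 distinct people have 7!/7 = (6)! = 720 rotationally distinct seatings.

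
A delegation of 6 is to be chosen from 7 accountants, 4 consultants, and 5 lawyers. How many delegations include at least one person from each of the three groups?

6545

With no constraint there are C(16,6) = 8008 possible selections.
Selections missing a whole group: no accountants → C(9,6) = 84; no consultants → C(12,6) = 924; no lawyers → C(11,6) = 462.
Add back selections omitting two groups (i.e. drawn from a single group): C(7,6) + C(4,6) + C(5,6) = 7.
By inclusion–exclusion: 8008 − 1470 + 7 = 6545.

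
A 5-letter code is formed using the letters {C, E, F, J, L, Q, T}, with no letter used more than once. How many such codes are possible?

2520

This is a permutation of 5 out of 7: P(7,5) = 7!/2!.
7 × 6 × 5 × 4 × 3 = 2520.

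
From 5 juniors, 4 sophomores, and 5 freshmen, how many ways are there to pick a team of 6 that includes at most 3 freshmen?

2814

Split by how many freshmen are chosen (0 through 3).
Sum: C(5,0)·C(9,6) + C(5,1)·C(9,5) + C(5,2)·C(9,4) + C(5,3)·C(9,3) = 84 + 630 + 1260 + 840 = 2814.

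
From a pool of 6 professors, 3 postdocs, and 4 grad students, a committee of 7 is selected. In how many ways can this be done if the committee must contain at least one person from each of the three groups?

1559

Unrestricted: C(13,7) = 1716 ways to pick any 7 of the 13.
Subtract selections that omit an entire group: no professors → C(7,7) = 1; no postdocs → C(10,7) = 120; no grad students → C(9,7) = 36.
Add back selections omitting two groups (i.e. drawn from a single group): C(6,7) + C(3,7) + C(4,7) = 0.
By inclusion–exclusion: 1716 − 157 + 0 = 1559.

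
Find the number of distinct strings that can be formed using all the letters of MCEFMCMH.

MCEFMCMH has 8 letters with C appearing twice and M appearing 3 times.
Dividing 8! = 40320 by 3!·2! = 12 for the repeated letters gives 3360.

3360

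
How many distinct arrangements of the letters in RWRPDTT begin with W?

180

Fix W in the first position and arrange the remaining 6 letters.
Those 6 letters have R appearing twice and T appearing twice, giving (6)!/(2!·2!) = 180.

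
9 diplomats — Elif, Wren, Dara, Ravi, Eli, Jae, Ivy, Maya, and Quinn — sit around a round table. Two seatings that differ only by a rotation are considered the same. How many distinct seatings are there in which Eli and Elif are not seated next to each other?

All circular seatings of 9 people number (8)! = 40320.
Those with Eli next to Elif: fuse the pair into one unit and seat 8 units around a circle — 2·(7)! = 10080.
Subtracting, 40320 − 10080 = 30240.

30240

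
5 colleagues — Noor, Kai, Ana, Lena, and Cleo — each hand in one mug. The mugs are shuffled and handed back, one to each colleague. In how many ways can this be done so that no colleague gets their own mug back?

Count assignments avoiding every fixed point. For any j of the 5 colleagues fixed to their own mug, the other 5−j can be arranged in (5−j)! ways.
By inclusion–exclusion this is Σ_{j=0}^{5} (−1)^j C(5,j)·(5−j)!.
Computing: 120 − 120 + 60 − 20 + 5 − 1 = 44.

44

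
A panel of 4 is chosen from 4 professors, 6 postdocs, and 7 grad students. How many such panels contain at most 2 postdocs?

Split by how many postdocs are chosen (0 through 2).
Sum: C(6,0)·C(11,4) + C(6,1)·C(11,3) + C(6,2)·C(11,2) = 330 + 990 + 825 = 2145.

2145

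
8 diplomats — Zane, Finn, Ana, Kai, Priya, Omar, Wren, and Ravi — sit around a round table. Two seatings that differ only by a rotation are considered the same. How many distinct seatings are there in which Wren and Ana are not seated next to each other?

All circular seatings of 8 people number (7)! = 5040.
Seatings with Wren beside Ana: treat them as a block with 2 internal orders, giving 2 × (6)! = 1440.
Subtracting, 5040 − 1440 = 3600.

3600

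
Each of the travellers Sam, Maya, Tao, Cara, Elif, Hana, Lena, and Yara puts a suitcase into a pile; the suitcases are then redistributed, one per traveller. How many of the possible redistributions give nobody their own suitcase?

14833

This is the derangement count D_8: permutations of 8 items with no fixed point.
By inclusion–exclusion this is Σ_{j=0}^{8} (−1)^j C(8,j)·(8−j)!.
Computing: 40320 − 40320 + 20160 − 6720 + 1680 − 336 + 56 − 8 + 1 = 14833.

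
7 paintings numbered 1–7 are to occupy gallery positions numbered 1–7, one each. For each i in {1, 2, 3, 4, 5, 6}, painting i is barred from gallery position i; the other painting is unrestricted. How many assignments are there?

Let Aᵢ (for 1 ≤ i ≤ 6) be the placements that put painting i in its forbidden gallery position. Any j of these fix j positions, leaving (7−j)! ways to fill the rest, and there are C(6,j) ways to pick which j.
By inclusion–exclusion, the number of valid placements is Σ_{j=0}^{6} (−1)^j C(6,j)·(7−j)!.
Computing: 5040 − 4320 + 1800 − 480 + 90 − 12 + 1 = 2119.

2119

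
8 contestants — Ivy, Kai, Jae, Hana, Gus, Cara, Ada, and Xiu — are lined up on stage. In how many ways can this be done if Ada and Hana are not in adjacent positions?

30240

Of the 8! = 40320 arrangements, those with Ada and Hana adjacent number 2 × 7! = 10080 (treat the pair as a block with 2 internal orders).
Complementary counting: 40320 − 10080 = 30240.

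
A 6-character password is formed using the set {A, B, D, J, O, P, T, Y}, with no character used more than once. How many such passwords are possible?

Choose and order 6 of the 8 symbols: the first character has 8 options, the next 7, and so on down to 3.
That product is 8 × 7 × 6 × 5 × 4 × 3 = 20160.

20160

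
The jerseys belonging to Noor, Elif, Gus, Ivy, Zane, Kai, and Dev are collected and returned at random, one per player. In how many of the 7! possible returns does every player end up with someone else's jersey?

This is the derangement count D_7: permutations of 7 items with no fixed point.
By inclusion–exclusion this is Σ_{j=0}^{7} (−1)^j C(7,j)·(7−j)!.
Computing: 5040 − 5040 + 2520 − 840 + 210 − 42 + 7 − 1 = 1854.

1854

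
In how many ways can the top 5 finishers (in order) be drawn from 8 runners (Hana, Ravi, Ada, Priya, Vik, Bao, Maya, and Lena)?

6720

This is an ordered selection of 5 from 8: P(8,5).
That gives 8 × 7 × 6 × 5 × 4 = 6720.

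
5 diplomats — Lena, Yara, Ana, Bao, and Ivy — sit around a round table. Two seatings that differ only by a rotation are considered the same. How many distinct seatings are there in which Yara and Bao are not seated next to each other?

12

All circular seatings of 5 people number (4)! = 24.
Seatings with Yara beside Bao: treat them as a block with 2 internal orders, giving 2 × (3)! = 12.
Subtracting, 24 − 12 = 12.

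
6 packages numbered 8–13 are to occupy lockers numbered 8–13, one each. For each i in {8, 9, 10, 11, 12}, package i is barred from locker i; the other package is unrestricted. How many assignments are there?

309

Let Aᵢ (for 8 ≤ i ≤ 12) be the placements that put package i in its forbidden locker. Any j of these fix j positions, leaving (6−j)! ways to fill the rest, and there are C(5,j) ways to pick which j.
By inclusion–exclusion, the number of valid placements is Σ_{j=0}^{5} (−1)^j C(5,j)·(6−j)!.
Computing: 720 − 600 + 240 − 60 + 10 − 1 = 309.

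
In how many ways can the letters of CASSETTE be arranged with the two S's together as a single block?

Treat the 2 copies of S as a single block. The multiset to arrange is then {SS, A, C, E, E, T, T}, 7 items in all.
That gives (7)!/(2!·2!) = 1260 arrangements.

1260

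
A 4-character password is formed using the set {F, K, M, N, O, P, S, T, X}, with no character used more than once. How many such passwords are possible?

3024

This is a permutation of 4 out of 9: P(9,4) = 9!/5!.
That product is 9 × 8 × 7 × 6 = 3024.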